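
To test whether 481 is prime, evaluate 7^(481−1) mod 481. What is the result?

417

7^1 ≡ 7 (mod 481)
7^2 ≡ 7^2 = 49 ≡ 49 (mod 481)
7^4 ≡ 49^2 = 2401 ≡ 477 (mod 481)
7^8 ≡ 477^2 = 227529 ≡ 16 (mod 481)
7^16 ≡ 16^2 = 256 ≡ 256 (mod 481)
7^32 ≡ 256^2 = 65536 ≡ 120 (mod 481)
7^64 ≡ 120^2 = 14400 ≡ 451 (mod 481)
7^128 ≡ 451^2 = 203401 ≡ 419 (mod 481)
7^256 ≡ 419^2 = 175561 ≡ 477 (mod 481)
480 = 256 + 128 + 64 + 32 in binary powers of 2.
So 7^480 ≡ 477 · 419 · 451 · 120 ≡ 417 (mod 481).
Since 417 ≠ 1, base 7 is a Fermat witness: 481 is composite.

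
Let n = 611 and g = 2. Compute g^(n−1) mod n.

101

2^1 ≡ 2 (mod 611)
2^2 ≡ 2^2 = 4 ≡ 4 (mod 611)
2^4 ≡ 4^2 = 16 ≡ 16 (mod 611)
2^8 ≡ 16^2 = 256 ≡ 256 (mod 611)
2^16 ≡ 256^2 = 65536 ≡ 159 (mod 611)
2^32 ≡ 159^2 = 25281 ≡ 230 (mod 611)
2^64 ≡ 230^2 = 52900 ≡ 354 (mod 611)
2^128 ≡ 354^2 = 125316 ≡ 61 (mod 611)
2^256 ≡ 61^2 = 3721 ≡ 55 (mod 611)
2^512 ≡ 55^2 = 3025 ≡ 581 (mod 611)
610 = 512 + 64 + 32 + 2 in binary powers of 2.
So 2^610 ≡ 581 · 354 · 230 · 4 ≡ 101 (mod 611).
Since 101 ≠ 1, base 2 is a Fermat witness: 611 is composite.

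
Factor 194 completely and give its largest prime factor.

97

194 = 2 · 97
97 is prime.
So 194 = 2 · 97; the largest prime factor is 97.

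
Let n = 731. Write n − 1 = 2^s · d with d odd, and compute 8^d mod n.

94

731 − 1 = 730 = 2^1 · 365, so d = 365.
8^1 ≡ 8 (mod 731)
8^2 ≡ 8^2 = 64 ≡ 64 (mod 731)
8^4 ≡ 64^2 = 4096 ≡ 441 (mod 731)
8^8 ≡ 441^2 = 194481 ≡ 35 (mod 731)
8^16 ≡ 35^2 = 1225 ≡ 494 (mod 731)
8^32 ≡ 494^2 = 244036 ≡ 613 (mod 731)
8^64 ≡ 613^2 = 375769 ≡ 35 (mod 731)
8^128 ≡ 35^2 = 1225 ≡ 494 (mod 731)
8^256 ≡ 494^2 = 244036 ≡ 613 (mod 731)
365 = 256 + 64 + 32 + 8 + 4 + 1 in binary powers of 2.
So 8^365 ≡ 613 · 35 · 613 · 35 · 441 · 8 ≡ 94 (mod 731).
Squaring chain: 94; never reaches −1, so base 8 is a Miller–Rabin witness that 731 is composite.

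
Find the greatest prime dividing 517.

47

517 = 11 · 47
47 is prime.
So 517 = 11 · 47; the largest prime factor is 47.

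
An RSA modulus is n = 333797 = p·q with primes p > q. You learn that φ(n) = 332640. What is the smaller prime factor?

φ(n) = (p−1)(q−1) = n − (p+q) + 1, so p + q = 333797 − 332640 + 1 = 1158.
p and q are the roots of t² − 1158t + 333797 = 0.
Discriminant: 1158² − 4·333797 = 1340964 − 1335188 = 5776; √5776 = 76.
q = (1158 − 76)/2 = 541, p = (1158 + 76)/2 = 617.
Check: 541 · 617 = 333797.

541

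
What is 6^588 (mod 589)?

6^1 ≡ 6 (mod 589)
6^2 ≡ 6^2 = 36 ≡ 36 (mod 589)
6^4 ≡ 36^2 = 1296 ≡ 118 (mod 589)
6^8 ≡ 118^2 = 13924 ≡ 377 (mod 589)
6^16 ≡ 377^2 = 142129 ≡ 180 (mod 589)
6^32 ≡ 180^2 = 32400 ≡ 5 (mod 589)
6^64 ≡ 5^2 = 25 ≡ 25 (mod 589)
6^128 ≡ 25^2 = 625 ≡ 36 (mod 589)
6^256 ≡ 36^2 = 1296 ≡ 118 (mod 589)
6^512 ≡ 118^2 = 13924 ≡ 377 (mod 589)
588 = 512 + 64 + 8 + 4 in binary powers of 2.
So 6^588 ≡ 377 · 25 · 377 · 118 ≡ 311 (mod 589).
Since 311 ≠ 1, base 6 is a Fermat witness: 589 is composite.

311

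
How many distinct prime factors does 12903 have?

4

12903 = 3 · 4301
4301 = 11 · 391
391 = 17 · 23
12903 = 3 · 11 · 17 · 23, which has 4 distinct prime factors.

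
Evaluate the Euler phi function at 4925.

Factor: 4925 = 5^2 · 197.
φ(4925) = 5^1·(5−1) · (197−1) = 20 · 196 = 3920.

3920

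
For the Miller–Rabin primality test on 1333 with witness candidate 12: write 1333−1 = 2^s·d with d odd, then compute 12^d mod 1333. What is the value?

457

1333 − 1 = 1332 = 2^2 · 333, so d = 333.
12^1 ≡ 12 (mod 1333)
12^2 ≡ 12^2 = 144 ≡ 144 (mod 1333)
12^4 ≡ 144^2 = 20736 ≡ 741 (mod 1333)
12^8 ≡ 741^2 = 549081 ≡ 1218 (mod 1333)
12^16 ≡ 1218^2 = 1483524 ≡ 1228 (mod 1333)
12^32 ≡ 1228^2 = 1507984 ≡ 361 (mod 1333)
12^64 ≡ 361^2 = 130321 ≡ 1020 (mod 1333)
12^128 ≡ 1020^2 = 1040400 ≡ 660 (mod 1333)
12^256 ≡ 660^2 = 435600 ≡ 1042 (mod 1333)
333 = 256 + 64 + 8 + 4 + 1 in binary powers of 2.
So 12^333 ≡ 1042 · 1020 · 1218 · 741 · 12 ≡ 457 (mod 1333).
Squaring chain: 457 → 901; never reaches −1, so base 12 is a Miller–Rabin witness that 1333 is composite.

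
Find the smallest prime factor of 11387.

11387 is odd.
Digit sum 20, not divisible by 3.
Ends in 7: not divisible by 5.
7: 11387 = 7·1626 + 5
11: 11387 = 11·1035 + 2
13: 11387 = 13·875 + 12
17: 11387 = 17·669 + 14
19: 11387 = 19·599 + 6
23: 11387 = 23·495 + 2
29: 11387 = 29·392 + 19
31: 11387 = 31·367 + 10
37: 11387 = 37·307 + 28
41: 11387 = 41·277 + 30
43: 11387 = 43·264 + 35
47: 11387 = 47·242 + 13
53: 11387 = 53·214 + 45
59: 11387 = 59·193

59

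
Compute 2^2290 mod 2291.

2^1 ≡ 2 (mod 2291)
2^2 ≡ 2^2 = 4 ≡ 4 (mod 2291)
2^4 ≡ 4^2 = 16 ≡ 16 (mod 2291)
2^8 ≡ 16^2 = 256 ≡ 256 (mod 2291)
2^16 ≡ 256^2 = 65536 ≡ 1388 (mod 2291)
2^32 ≡ 1388^2 = 1926544 ≡ 2104 (mod 2291)
2^64 ≡ 2104^2 = 4426816 ≡ 604 (mod 2291)
2^128 ≡ 604^2 = 364816 ≡ 547 (mod 2291)
2^256 ≡ 547^2 = 299209 ≡ 1379 (mod 2291)
2^512 ≡ 1379^2 = 1901641 ≡ 111 (mod 2291)
2^1024 ≡ 111^2 = 12321 ≡ 866 (mod 2291)
2^2048 ≡ 866^2 = 749956 ≡ 799 (mod 2291)
2290 = 2048 + 128 + 64 + 32 + 16 + 2 in binary powers of 2.
So 2^2290 ≡ 799 · 547 · 604 · 2104 · 1388 · 4 ≡ 92 (mod 2291).
Since 92 ≠ 1, base 2 is a Fermat witness: 2291 is composite.

92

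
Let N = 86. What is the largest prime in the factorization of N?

43

86 = 2 · 43
43 is prime.
So 86 = 2 · 43; the largest prime factor is 43.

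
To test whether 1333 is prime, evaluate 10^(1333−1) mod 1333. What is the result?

10^1 ≡ 10 (mod 1333)
10^2 ≡ 10^2 = 100 ≡ 100 (mod 1333)
10^4 ≡ 100^2 = 10000 ≡ 669 (mod 1333)
10^8 ≡ 669^2 = 447561 ≡ 1006 (mod 1333)
10^16 ≡ 1006^2 = 1012036 ≡ 289 (mod 1333)
10^32 ≡ 289^2 = 83521 ≡ 875 (mod 1333)
10^64 ≡ 875^2 = 765625 ≡ 483 (mod 1333)
10^128 ≡ 483^2 = 233289 ≡ 14 (mod 1333)
10^256 ≡ 14^2 = 196 ≡ 196 (mod 1333)
10^512 ≡ 196^2 = 38416 ≡ 1092 (mod 1333)
10^1024 ≡ 1092^2 = 1192464 ≡ 762 (mod 1333)
1332 = 1024 + 256 + 32 + 16 + 4 in binary powers of 2.
So 10^1332 ≡ 762 · 196 · 875 · 289 · 669 ≡ 686 (mod 1333).
Since 686 ≠ 1, base 10 is a Fermat witness: 1333 is composite.

686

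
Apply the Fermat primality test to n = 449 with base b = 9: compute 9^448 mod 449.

1

9^1 ≡ 9 (mod 449)
9^2 ≡ 9^2 = 81 ≡ 81 (mod 449)
9^4 ≡ 81^2 = 6561 ≡ 275 (mod 449)
9^8 ≡ 275^2 = 75625 ≡ 193 (mod 449)
9^16 ≡ 193^2 = 37249 ≡ 431 (mod 449)
9^32 ≡ 431^2 = 185761 ≡ 324 (mod 449)
9^64 ≡ 324^2 = 104976 ≡ 359 (mod 449)
9^128 ≡ 359^2 = 128881 ≡ 18 (mod 449)
9^256 ≡ 18^2 = 324 ≡ 324 (mod 449)
448 = 256 + 128 + 64 in binary powers of 2.
So 9^448 ≡ 324 · 18 · 359 ≡ 1 (mod 449).
Since the result is 1, base 9 gives no evidence that 449 is composite.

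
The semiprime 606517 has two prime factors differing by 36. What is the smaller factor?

761

Since p = q + 36, we have 606517 = q(q + 36), so q² + 36q − 606517 = 0.
Discriminant: 36² + 4·606517 = 1296 + 2426068 = 2427364; √2427364 = 1558.
q = (−36 + 1558)/2 = 761, and p = q + 36 = 797.
Check: 761 · 797 = 606517.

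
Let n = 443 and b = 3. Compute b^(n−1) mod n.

1

3^1 ≡ 3 (mod 443)
3^2 ≡ 3^2 = 9 ≡ 9 (mod 443)
3^4 ≡ 9^2 = 81 ≡ 81 (mod 443)
3^8 ≡ 81^2 = 6561 ≡ 359 (mod 443)
3^16 ≡ 359^2 = 128881 ≡ 411 (mod 443)
3^32 ≡ 411^2 = 168921 ≡ 138 (mod 443)
3^64 ≡ 138^2 = 19044 ≡ 438 (mod 443)
3^128 ≡ 438^2 = 191844 ≡ 25 (mod 443)
3^256 ≡ 25^2 = 625 ≡ 182 (mod 443)
442 = 256 + 128 + 32 + 16 + 8 + 2 in binary powers of 2.
So 3^442 ≡ 182 · 25 · 138 · 411 · 359 · 9 ≡ 1 (mod 443).
Since the result is 1, base 3 gives no evidence that 443 is composite.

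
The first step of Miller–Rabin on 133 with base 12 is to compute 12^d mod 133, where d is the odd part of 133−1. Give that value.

133 − 1 = 132 = 2^2 · 33, so d = 33.
12^1 ≡ 12 (mod 133)
12^2 ≡ 12^2 = 144 ≡ 11 (mod 133)
12^4 ≡ 11^2 = 121 ≡ 121 (mod 133)
12^8 ≡ 121^2 = 14641 ≡ 11 (mod 133)
12^16 ≡ 11^2 = 121 ≡ 121 (mod 133)
12^32 ≡ 121^2 = 14641 ≡ 11 (mod 133)
33 = 32 + 1 in binary powers of 2.
So 12^33 ≡ 11 · 12 ≡ 132 (mod 133).
Since 12^d ≡ 132 (mod 133), base 12 does not prove 133 composite.

132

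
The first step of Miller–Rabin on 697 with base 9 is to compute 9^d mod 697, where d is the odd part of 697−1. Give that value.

697 − 1 = 696 = 2^3 · 87, so d = 87.
9^1 ≡ 9 (mod 697)
9^2 ≡ 9^2 = 81 ≡ 81 (mod 697)
9^4 ≡ 81^2 = 6561 ≡ 288 (mod 697)
9^8 ≡ 288^2 = 82944 ≡ 1 (mod 697)
9^16 ≡ 1^2 = 1 ≡ 1 (mod 697)
9^32 ≡ 1^2 = 1 ≡ 1 (mod 697)
9^64 ≡ 1^2 = 1 ≡ 1 (mod 697)
87 = 64 + 16 + 4 + 2 + 1 in binary powers of 2.
So 9^87 ≡ 1 · 1 · 288 · 81 · 9 ≡ 155 (mod 697).
Squaring chain: 155 → 327 → 288; never reaches −1, so base 9 is a Miller–Rabin witness that 697 is composite.

155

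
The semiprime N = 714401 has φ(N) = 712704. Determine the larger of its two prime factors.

φ(n) = (p−1)(q−1) = n − (p+q) + 1, so p + q = 714401 − 712704 + 1 = 1698.
p and q are the roots of t² − 1698t + 714401 = 0.
Discriminant: 1698² − 4·714401 = 2883204 − 2857604 = 25600; √25600 = 160.
q = (1698 − 160)/2 = 769, p = (1698 + 160)/2 = 929.
Check: 769 · 929 = 714401.

929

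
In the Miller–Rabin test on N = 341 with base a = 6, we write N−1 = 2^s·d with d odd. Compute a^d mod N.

341 − 1 = 340 = 2^2 · 85, so d = 85.
6^1 ≡ 6 (mod 341)
6^2 ≡ 6^2 = 36 ≡ 36 (mod 341)
6^4 ≡ 36^2 = 1296 ≡ 273 (mod 341)
6^8 ≡ 273^2 = 74529 ≡ 191 (mod 341)
6^16 ≡ 191^2 = 36481 ≡ 335 (mod 341)
6^32 ≡ 335^2 = 112225 ≡ 36 (mod 341)
6^64 ≡ 36^2 = 1296 ≡ 273 (mod 341)
85 = 64 + 16 + 4 + 1 in binary powers of 2.
So 6^85 ≡ 273 · 335 · 273 · 6 ≡ 285 (mod 341).
Squaring chain: 285 → 67; never reaches −1, so base 6 is a Miller–Rabin witness that 341 is composite.

285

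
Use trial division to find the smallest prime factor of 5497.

23

5497 is odd.
Digit sum 25, not divisible by 3.
Ends in 7: not divisible by 5.
7: 5497 = 7·785 + 2
11: 5497 = 11·499 + 8
13: 5497 = 13·422 + 11
17: 5497 = 17·323 + 6
19: 5497 = 19·289 + 6
23: 5497 = 23·239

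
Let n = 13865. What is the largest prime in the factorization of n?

13865 = 5 · 2773
2773 = 47 · 59
59 is prime.
So 13865 = 5 · 47 · 59; the largest prime factor is 59.

59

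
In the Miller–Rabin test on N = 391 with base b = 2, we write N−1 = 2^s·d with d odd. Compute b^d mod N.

391 − 1 = 390 = 2^1 · 195, so d = 195.
2^1 ≡ 2 (mod 391)
2^2 ≡ 2^2 = 4 ≡ 4 (mod 391)
2^4 ≡ 4^2 = 16 ≡ 16 (mod 391)
2^8 ≡ 16^2 = 256 ≡ 256 (mod 391)
2^16 ≡ 256^2 = 65536 ≡ 239 (mod 391)
2^32 ≡ 239^2 = 57121 ≡ 35 (mod 391)
2^64 ≡ 35^2 = 1225 ≡ 52 (mod 391)
2^128 ≡ 52^2 = 2704 ≡ 358 (mod 391)
195 = 128 + 64 + 2 + 1 in binary powers of 2.
So 2^195 ≡ 358 · 52 · 4 · 2 ≡ 348 (mod 391).
Squaring chain: 348; never reaches −1, so base 2 is a Miller–Rabin witness that 391 is composite.

348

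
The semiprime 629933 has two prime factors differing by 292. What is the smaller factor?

Since p = q + 292, we have 629933 = q(q + 292), so q² + 292q − 629933 = 0.
Discriminant: 292² + 4·629933 = 85264 + 2519732 = 2604996; √2604996 = 1614.
q = (−292 + 1614)/2 = 661, and p = q + 292 = 953.
Check: 661 · 953 = 629933.

661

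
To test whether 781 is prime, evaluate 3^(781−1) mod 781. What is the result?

474

3^1 ≡ 3 (mod 781)
3^2 ≡ 3^2 = 9 ≡ 9 (mod 781)
3^4 ≡ 9^2 = 81 ≡ 81 (mod 781)
3^8 ≡ 81^2 = 6561 ≡ 313 (mod 781)
3^16 ≡ 313^2 = 97969 ≡ 344 (mod 781)
3^32 ≡ 344^2 = 118336 ≡ 405 (mod 781)
3^64 ≡ 405^2 = 164025 ≡ 15 (mod 781)
3^128 ≡ 15^2 = 225 ≡ 225 (mod 781)
3^256 ≡ 225^2 = 50625 ≡ 641 (mod 781)
3^512 ≡ 641^2 = 410881 ≡ 75 (mod 781)
780 = 512 + 256 + 8 + 4 in binary powers of 2.
So 3^780 ≡ 75 · 641 · 313 · 81 ≡ 474 (mod 781).
Since 474 ≠ 1, base 3 is a Fermat witness: 781 is composite.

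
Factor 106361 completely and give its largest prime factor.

106361 = 31 · 3431
3431 = 47 · 73
73 is prime.
So 106361 = 31 · 47 · 73; the largest prime factor is 73.

73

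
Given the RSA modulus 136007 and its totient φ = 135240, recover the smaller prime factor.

277

φ(n) = (p−1)(q−1) = n − (p+q) + 1, so p + q = 136007 − 135240 + 1 = 768.
p and q are the roots of t² − 768t + 136007 = 0.
Discriminant: 768² − 4·136007 = 589824 − 544028 = 45796; √45796 = 214.
q = (768 − 214)/2 = 277, p = (768 + 214)/2 = 491.
Check: 277 · 491 = 136007.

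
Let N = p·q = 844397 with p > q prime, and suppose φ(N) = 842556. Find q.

φ(n) = (p−1)(q−1) = n − (p+q) + 1, so p + q = 844397 − 842556 + 1 = 1842.
p and q are the roots of t² − 1842t + 844397 = 0.
Discriminant: 1842² − 4·844397 = 3392964 − 3377588 = 15376; √15376 = 124.
q = (1842 − 124)/2 = 859, p = (1842 + 124)/2 = 983.
Check: 859 · 983 = 844397.

859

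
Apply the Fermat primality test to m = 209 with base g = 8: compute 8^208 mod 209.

8^1 ≡ 8 (mod 209)
8^2 ≡ 8^2 = 64 ≡ 64 (mod 209)
8^4 ≡ 64^2 = 4096 ≡ 125 (mod 209)
8^8 ≡ 125^2 = 15625 ≡ 159 (mod 209)
8^16 ≡ 159^2 = 25281 ≡ 201 (mod 209)
8^32 ≡ 201^2 = 40401 ≡ 64 (mod 209)
8^64 ≡ 64^2 = 4096 ≡ 125 (mod 209)
8^128 ≡ 125^2 = 15625 ≡ 159 (mod 209)
208 = 128 + 64 + 16 in binary powers of 2.
So 8^208 ≡ 159 · 125 · 201 ≡ 49 (mod 209).
Since 49 ≠ 1, base 8 is a Fermat witness: 209 is composite.

49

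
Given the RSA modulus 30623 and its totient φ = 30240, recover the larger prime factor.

φ(n) = (p−1)(q−1) = n − (p+q) + 1, so p + q = 30623 − 30240 + 1 = 384.
p and q are the roots of t² − 384t + 30623 = 0.
Discriminant: 384² − 4·30623 = 147456 − 122492 = 24964; √24964 = 158.
q = (384 − 158)/2 = 113, p = (384 + 158)/2 = 271.
Check: 113 · 271 = 30623.

271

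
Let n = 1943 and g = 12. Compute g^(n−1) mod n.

12^1 ≡ 12 (mod 1943)
12^2 ≡ 12^2 = 144 ≡ 144 (mod 1943)
12^4 ≡ 144^2 = 20736 ≡ 1306 (mod 1943)
12^8 ≡ 1306^2 = 1705636 ≡ 1625 (mod 1943)
12^16 ≡ 1625^2 = 2640625 ≡ 88 (mod 1943)
12^32 ≡ 88^2 = 7744 ≡ 1915 (mod 1943)
12^64 ≡ 1915^2 = 3667225 ≡ 784 (mod 1943)
12^128 ≡ 784^2 = 614656 ≡ 668 (mod 1943)
12^256 ≡ 668^2 = 446224 ≡ 1277 (mod 1943)
12^512 ≡ 1277^2 = 1630729 ≡ 552 (mod 1943)
12^1024 ≡ 552^2 = 304704 ≡ 1596 (mod 1943)
1942 = 1024 + 512 + 256 + 128 + 16 + 4 + 2 in binary powers of 2.
So 12^1942 ≡ 1596 · 552 · 1277 · 668 · 88 · 1306 · 144 ≡ 927 (mod 1943).
Since 927 ≠ 1, base 12 is a Fermat witness: 1943 is composite.

927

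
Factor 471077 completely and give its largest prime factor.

471077 = 67 · 7031
7031 = 79 · 89
89 is prime.
So 471077 = 67 · 79 · 89; the largest prime factor is 89.

89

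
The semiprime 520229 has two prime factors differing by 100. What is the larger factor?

Since p = q + 100, we have 520229 = q(q + 100), so q² + 100q − 520229 = 0.
Discriminant: 100² + 4·520229 = 10000 + 2080916 = 2090916; √2090916 = 1446.
q = (−100 + 1446)/2 = 673, and p = q + 100 = 773.
Check: 673 · 773 = 520229.

773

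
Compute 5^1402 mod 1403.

5^1 ≡ 5 (mod 1403)
5^2 ≡ 5^2 = 25 ≡ 25 (mod 1403)
5^4 ≡ 25^2 = 625 ≡ 625 (mod 1403)
5^8 ≡ 625^2 = 390625 ≡ 591 (mod 1403)
5^16 ≡ 591^2 = 349281 ≡ 1337 (mod 1403)
5^32 ≡ 1337^2 = 1787569 ≡ 147 (mod 1403)
5^64 ≡ 147^2 = 21609 ≡ 564 (mod 1403)
5^128 ≡ 564^2 = 318096 ≡ 1018 (mod 1403)
5^256 ≡ 1018^2 = 1036324 ≡ 910 (mod 1403)
5^512 ≡ 910^2 = 828100 ≡ 330 (mod 1403)
5^1024 ≡ 330^2 = 108900 ≡ 869 (mod 1403)
1402 = 1024 + 256 + 64 + 32 + 16 + 8 + 2 in binary powers of 2.
So 5^1402 ≡ 869 · 910 · 564 · 147 · 1337 · 591 · 25 ≡ 992 (mod 1403).
Since 992 ≠ 1, base 5 is a Fermat witness: 1403 is composite.

992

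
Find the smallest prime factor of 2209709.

79

2209709 is odd.
Digit sum 29, not divisible by 3.
Ends in 9: not divisible by 5.
7: 2209709 = 7·315672 + 5
11: 2209709 = 11·200882 + 7
13: 2209709 = 13·169977 + 8
17: 2209709 = 17·129982 + 15
19: 2209709 = 19·116300 + 9
23: 2209709 = 23·96074 + 7
29: 2209709 = 29·76196 + 25
31: 2209709 = 31·71280 + 29
37: 2209709 = 37·59721 + 32
41: 2209709 = 41·53895 + 14
43: 2209709 = 43·51388 + 25
47: 2209709 = 47·47015 + 4
53: 2209709 = 53·41692 + 33
59: 2209709 = 59·37452 + 41
61: 2209709 = 61·36224 + 45
67: 2209709 = 67·32980 + 49
71: 2209709 = 71·31122 + 47
73: 2209709 = 73·30269 + 72
79: 2209709 = 79·27971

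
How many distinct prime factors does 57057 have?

5

57057 = 3 · 19019
19019 = 7 · 2717
2717 = 11 · 247
247 = 13 · 19
57057 = 3 · 7 · 11 · 13 · 19, which has 5 distinct prime factors.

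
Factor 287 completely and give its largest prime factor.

287 = 7 · 41
41 is prime.
So 287 = 7 · 41; the largest prime factor is 41.

41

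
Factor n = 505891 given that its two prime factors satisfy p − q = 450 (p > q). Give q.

Since p = q + 450, we have 505891 = q(q + 450), so q² + 450q − 505891 = 0.
Discriminant: 450² + 4·505891 = 202500 + 2023564 = 2226064; √2226064 = 1492.
q = (−450 + 1492)/2 = 521, and p = q + 450 = 971.
Check: 521 · 971 = 505891.

521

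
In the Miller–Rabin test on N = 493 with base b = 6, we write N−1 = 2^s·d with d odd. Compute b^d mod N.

328

493 − 1 = 492 = 2^2 · 123, so d = 123.
6^1 ≡ 6 (mod 493)
6^2 ≡ 6^2 = 36 ≡ 36 (mod 493)
6^4 ≡ 36^2 = 1296 ≡ 310 (mod 493)
6^8 ≡ 310^2 = 96100 ≡ 458 (mod 493)
6^16 ≡ 458^2 = 209764 ≡ 239 (mod 493)
6^32 ≡ 239^2 = 57121 ≡ 426 (mod 493)
6^64 ≡ 426^2 = 181476 ≡ 52 (mod 493)
123 = 64 + 32 + 16 + 8 + 2 + 1 in binary powers of 2.
So 6^123 ≡ 52 · 426 · 239 · 458 · 36 · 6 ≡ 328 (mod 493).
Squaring chain: 328 → 110; never reaches −1, so base 6 is a Miller–Rabin witness that 493 is composite.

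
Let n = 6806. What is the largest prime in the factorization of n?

6806 = 2 · 3403
3403 = 41 · 83
83 is prime.
So 6806 = 2 · 41 · 83; the largest prime factor is 83.

83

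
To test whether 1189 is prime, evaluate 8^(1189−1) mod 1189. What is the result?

836

8^1 ≡ 8 (mod 1189)
8^2 ≡ 8^2 = 64 ≡ 64 (mod 1189)
8^4 ≡ 64^2 = 4096 ≡ 529 (mod 1189)
8^8 ≡ 529^2 = 279841 ≡ 426 (mod 1189)
8^16 ≡ 426^2 = 181476 ≡ 748 (mod 1189)
8^32 ≡ 748^2 = 559504 ≡ 674 (mod 1189)
8^64 ≡ 674^2 = 454276 ≡ 78 (mod 1189)
8^128 ≡ 78^2 = 6084 ≡ 139 (mod 1189)
8^256 ≡ 139^2 = 19321 ≡ 297 (mod 1189)
8^512 ≡ 297^2 = 88209 ≡ 223 (mod 1189)
8^1024 ≡ 223^2 = 49729 ≡ 980 (mod 1189)
1188 = 1024 + 128 + 32 + 4 in binary powers of 2.
So 8^1188 ≡ 980 · 139 · 674 · 529 ≡ 836 (mod 1189).
Since 836 ≠ 1, base 8 is a Fermat witness: 1189 is composite.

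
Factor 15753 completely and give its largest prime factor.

89

15753 = 3 · 5251
5251 = 59 · 89
89 is prime.
So 15753 = 3 · 59 · 89; the largest prime factor is 89.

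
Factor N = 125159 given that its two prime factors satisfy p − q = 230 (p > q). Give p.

487

Since p = q + 230, we have 125159 = q(q + 230), so q² + 230q − 125159 = 0.
Discriminant: 230² + 4·125159 = 52900 + 500636 = 553536; √553536 = 744.
q = (−230 + 744)/2 = 257, and p = q + 230 = 487.
Check: 257 · 487 = 125159.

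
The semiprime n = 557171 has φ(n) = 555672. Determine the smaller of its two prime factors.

677

φ(n) = (p−1)(q−1) = n − (p+q) + 1, so p + q = 557171 − 555672 + 1 = 1500.
p and q are the roots of t² − 1500t + 557171 = 0.
Discriminant: 1500² − 4·557171 = 2250000 − 2228684 = 21316; √21316 = 146.
q = (1500 − 146)/2 = 677, p = (1500 + 146)/2 = 823.
Check: 677 · 823 = 557171.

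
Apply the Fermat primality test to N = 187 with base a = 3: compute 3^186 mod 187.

3^1 ≡ 3 (mod 187)
3^2 ≡ 3^2 = 9 ≡ 9 (mod 187)
3^4 ≡ 9^2 = 81 ≡ 81 (mod 187)
3^8 ≡ 81^2 = 6561 ≡ 16 (mod 187)
3^16 ≡ 16^2 = 256 ≡ 69 (mod 187)
3^32 ≡ 69^2 = 4761 ≡ 86 (mod 187)
3^64 ≡ 86^2 = 7396 ≡ 103 (mod 187)
3^128 ≡ 103^2 = 10609 ≡ 137 (mod 187)
186 = 128 + 32 + 16 + 8 + 2 in binary powers of 2.
So 3^186 ≡ 137 · 86 · 69 · 16 · 9 ≡ 25 (mod 187).
Since 25 ≠ 1, base 3 is a Fermat witness: 187 is composite.

25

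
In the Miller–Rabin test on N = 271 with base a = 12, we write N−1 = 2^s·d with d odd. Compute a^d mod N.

270

271 − 1 = 270 = 2^1 · 135, so d = 135.
12^1 ≡ 12 (mod 271)
12^2 ≡ 12^2 = 144 ≡ 144 (mod 271)
12^4 ≡ 144^2 = 20736 ≡ 140 (mod 271)
12^8 ≡ 140^2 = 19600 ≡ 88 (mod 271)
12^16 ≡ 88^2 = 7744 ≡ 156 (mod 271)
12^32 ≡ 156^2 = 24336 ≡ 217 (mod 271)
12^64 ≡ 217^2 = 47089 ≡ 206 (mod 271)
12^128 ≡ 206^2 = 42436 ≡ 160 (mod 271)
135 = 128 + 4 + 2 + 1 in binary powers of 2.
So 12^135 ≡ 160 · 140 · 144 · 12 ≡ 270 (mod 271).
Since 12^d ≡ 270 (mod 271), base 12 does not prove 271 composite.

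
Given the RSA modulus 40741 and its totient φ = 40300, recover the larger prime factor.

φ(n) = (p−1)(q−1) = n − (p+q) + 1, so p + q = 40741 − 40300 + 1 = 442.
p and q are the roots of t² − 442t + 40741 = 0.
Discriminant: 442² − 4·40741 = 195364 − 162964 = 32400; √32400 = 180.
q = (442 − 180)/2 = 131, p = (442 + 180)/2 = 311.
Check: 131 · 311 = 40741.

311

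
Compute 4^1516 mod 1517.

1144

4^1 ≡ 4 (mod 1517)
4^2 ≡ 4^2 = 16 ≡ 16 (mod 1517)
4^4 ≡ 16^2 = 256 ≡ 256 (mod 1517)
4^8 ≡ 256^2 = 65536 ≡ 305 (mod 1517)
4^16 ≡ 305^2 = 93025 ≡ 488 (mod 1517)
4^32 ≡ 488^2 = 238144 ≡ 1492 (mod 1517)
4^64 ≡ 1492^2 = 2226064 ≡ 625 (mod 1517)
4^128 ≡ 625^2 = 390625 ≡ 756 (mod 1517)
4^256 ≡ 756^2 = 571536 ≡ 1144 (mod 1517)
4^512 ≡ 1144^2 = 1308736 ≡ 1082 (mod 1517)
4^1024 ≡ 1082^2 = 1170724 ≡ 1117 (mod 1517)
1516 = 1024 + 256 + 128 + 64 + 32 + 8 + 4 in binary powers of 2.
So 4^1516 ≡ 1117 · 1144 · 756 · 625 · 1492 · 305 · 256 ≡ 1144 (mod 1517).
Since 1144 ≠ 1, base 4 is a Fermat witness: 1517 is composite.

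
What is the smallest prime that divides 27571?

27571 is odd.
Digit sum 22, not divisible by 3.
Ends in 1: not divisible by 5.
7: 27571 = 7·3938 + 5
11: 27571 = 11·2506 + 5
13: 27571 = 13·2120 + 11
17: 27571 = 17·1621 + 14
19: 27571 = 19·1451 + 2
23: 27571 = 23·1198 + 17
29: 27571 = 29·950 + 21
31: 27571 = 31·889 + 12
37: 27571 = 37·745 + 6
41: 27571 = 41·672 + 19
43: 27571 = 43·641 + 8
47: 27571 = 47·586 + 29
53: 27571 = 53·520 + 11
59: 27571 = 59·467 + 18
61: 27571 = 61·451 + 60
67: 27571 = 67·411 + 34
71: 27571 = 71·388 + 23
73: 27571 = 73·377 + 50
79: 27571 = 79·349

79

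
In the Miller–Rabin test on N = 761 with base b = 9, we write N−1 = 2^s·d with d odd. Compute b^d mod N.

722

761 − 1 = 760 = 2^3 · 95, so d = 95.
9^1 ≡ 9 (mod 761)
9^2 ≡ 9^2 = 81 ≡ 81 (mod 761)
9^4 ≡ 81^2 = 6561 ≡ 473 (mod 761)
9^8 ≡ 473^2 = 223729 ≡ 756 (mod 761)
9^16 ≡ 756^2 = 571536 ≡ 25 (mod 761)
9^32 ≡ 25^2 = 625 ≡ 625 (mod 761)
9^64 ≡ 625^2 = 390625 ≡ 232 (mod 761)
95 = 64 + 16 + 8 + 4 + 2 + 1 in binary powers of 2.
So 9^95 ≡ 232 · 25 · 756 · 473 · 81 · 9 ≡ 722 (mod 761).
Squaring chain: 722 → 760 → 1; reaches −1, so base 9 does not prove 761 composite.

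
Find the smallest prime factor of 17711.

89

17711 is odd.
Digit sum 17, not divisible by 3.
Ends in 1: not divisible by 5.
7: 17711 = 7·2530 + 1
11: 17711 = 11·1610 + 1
13: 17711 = 13·1362 + 5
17: 17711 = 17·1041 + 14
19: 17711 = 19·932 + 3
23: 17711 = 23·770 + 1
29: 17711 = 29·610 + 21
31: 17711 = 31·571 + 10
37: 17711 = 37·478 + 25
41: 17711 = 41·431 + 40
43: 17711 = 43·411 + 38
47: 17711 = 47·376 + 39
53: 17711 = 53·334 + 9
59: 17711 = 59·300 + 11
61: 17711 = 61·290 + 21
67: 17711 = 67·264 + 23
71: 17711 = 71·249 + 32
73: 17711 = 73·242 + 45
79: 17711 = 79·224 + 15
83: 17711 = 83·213 + 32
89: 17711 = 89·199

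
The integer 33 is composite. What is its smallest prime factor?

33 is odd.
Digit sum 6, divisible by 3.

3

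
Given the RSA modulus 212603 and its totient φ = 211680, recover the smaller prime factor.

433

φ(n) = (p−1)(q−1) = n − (p+q) + 1, so p + q = 212603 − 211680 + 1 = 924.
p and q are the roots of t² − 924t + 212603 = 0.
Discriminant: 924² − 4·212603 = 853776 − 850412 = 3364; √3364 = 58.
q = (924 − 58)/2 = 433, p = (924 + 58)/2 = 491.
Check: 433 · 491 = 212603.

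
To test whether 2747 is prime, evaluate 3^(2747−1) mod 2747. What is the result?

3^1 ≡ 3 (mod 2747)
3^2 ≡ 3^2 = 9 ≡ 9 (mod 2747)
3^4 ≡ 9^2 = 81 ≡ 81 (mod 2747)
3^8 ≡ 81^2 = 6561 ≡ 1067 (mod 2747)
3^16 ≡ 1067^2 = 1138489 ≡ 1231 (mod 2747)
3^32 ≡ 1231^2 = 1515361 ≡ 1764 (mod 2747)
3^64 ≡ 1764^2 = 3111696 ≡ 2092 (mod 2747)
3^128 ≡ 2092^2 = 4376464 ≡ 493 (mod 2747)
3^256 ≡ 493^2 = 243049 ≡ 1313 (mod 2747)
3^512 ≡ 1313^2 = 1723969 ≡ 1600 (mod 2747)
3^1024 ≡ 1600^2 = 2560000 ≡ 2543 (mod 2747)
3^2048 ≡ 2543^2 = 6466849 ≡ 411 (mod 2747)
2746 = 2048 + 512 + 128 + 32 + 16 + 8 + 2 in binary powers of 2.
So 3^2746 ≡ 411 · 1600 · 493 · 1764 · 1231 · 1067 · 9 ≡ 91 (mod 2747).
Since 91 ≠ 1, base 3 is a Fermat witness: 2747 is composite.

91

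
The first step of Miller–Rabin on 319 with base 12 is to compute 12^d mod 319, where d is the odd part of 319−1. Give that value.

133

319 − 1 = 318 = 2^1 · 159, so d = 159.
12^1 ≡ 12 (mod 319)
12^2 ≡ 12^2 = 144 ≡ 144 (mod 319)
12^4 ≡ 144^2 = 20736 ≡ 1 (mod 319)
12^8 ≡ 1^2 = 1 ≡ 1 (mod 319)
12^16 ≡ 1^2 = 1 ≡ 1 (mod 319)
12^32 ≡ 1^2 = 1 ≡ 1 (mod 319)
12^64 ≡ 1^2 = 1 ≡ 1 (mod 319)
12^128 ≡ 1^2 = 1 ≡ 1 (mod 319)
159 = 128 + 16 + 8 + 4 + 2 + 1 in binary powers of 2.
So 12^159 ≡ 1 · 1 · 1 · 1 · 144 · 12 ≡ 133 (mod 319).
Squaring chain: 133; never reaches −1, so base 12 is a Miller–Rabin witness that 319 is composite.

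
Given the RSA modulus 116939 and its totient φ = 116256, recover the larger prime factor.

347

φ(n) = (p−1)(q−1) = n − (p+q) + 1, so p + q = 116939 − 116256 + 1 = 684.
p and q are the roots of t² − 684t + 116939 = 0.
Discriminant: 684² − 4·116939 = 467856 − 467756 = 100; √100 = 10.
q = (684 − 10)/2 = 337, p = (684 + 10)/2 = 347.
Check: 337 · 347 = 116939.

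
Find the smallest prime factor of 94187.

97

94187 is odd.
Digit sum 29, not divisible by 3.
Ends in 7: not divisible by 5.
7: 94187 = 7·13455 + 2
11: 94187 = 11·8562 + 5
13: 94187 = 13·7245 + 2
17: 94187 = 17·5540 + 7
19: 94187 = 19·4957 + 4
23: 94187 = 23·4095 + 2
29: 94187 = 29·3247 + 24
31: 94187 = 31·3038 + 9
37: 94187 = 37·2545 + 22
41: 94187 = 41·2297 + 10
43: 94187 = 43·2190 + 17
47: 94187 = 47·2003 + 46
53: 94187 = 53·1777 + 6
59: 94187 = 59·1596 + 23
61: 94187 = 61·1544 + 3
67: 94187 = 67·1405 + 52
71: 94187 = 71·1326 + 41
73: 94187 = 73·1290 + 17
79: 94187 = 79·1192 + 19
83: 94187 = 83·1134 + 65
89: 94187 = 89·1058 + 25
97: 94187 = 97·971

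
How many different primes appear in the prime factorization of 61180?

61180 = 2^2 · 15295
15295 = 5 · 3059
3059 = 7 · 437
437 = 19 · 23
61180 = 2^2 · 5 · 7 · 19 · 23, which has 5 distinct prime factors.

5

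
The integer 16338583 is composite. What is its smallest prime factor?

16338583 is odd.
Digit sum 37, not divisible by 3.
Ends in 3: not divisible by 5.
7: 16338583 = 7·2334083 + 2
11: 16338583 = 11·1485325 + 8
13: 16338583 = 13·1256814 + 1
17: 16338583 = 17·961093 + 2
19: 16338583 = 19·859925 + 8
23: 16338583 = 23·710373 + 4
29: 16338583 = 29·563399 + 12
31: 16338583 = 31·527051 + 2
37: 16338583 = 37·441583 + 12
41: 16338583 = 41·398502 + 1
43: 16338583 = 43·379967 + 2
47: 16338583 = 47·347629 + 20
53: 16338583 = 53·308275 + 8
59: 16338583 = 59·276925 + 8
61: 16338583 = 61·267845 + 38
67: 16338583 = 67·243859 + 30
71: 16338583 = 71·230120 + 63
73: 16338583 = 73·223816 + 15
79: 16338583 = 79·206817 + 40
83: 16338583 = 83·196850 + 33
89: 16338583 = 89·183579 + 52
97: 16338583 = 97·168439

97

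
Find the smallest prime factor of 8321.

53

8321 is odd.
Digit sum 14, not divisible by 3.
Ends in 1: not divisible by 5.
7: 8321 = 7·1188 + 5
11: 8321 = 11·756 + 5
13: 8321 = 13·640 + 1
17: 8321 = 17·489 + 8
19: 8321 = 19·437 + 18
23: 8321 = 23·361 + 18
29: 8321 = 29·286 + 27
31: 8321 = 31·268 + 13
37: 8321 = 37·224 + 33
41: 8321 = 41·202 + 39
43: 8321 = 43·193 + 22
47: 8321 = 47·177 + 2
53: 8321 = 53·157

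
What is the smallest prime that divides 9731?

37

9731 is odd.
Digit sum 20, not divisible by 3.
Ends in 1: not divisible by 5.
7: 9731 = 7·1390 + 1
11: 9731 = 11·884 + 7
13: 9731 = 13·748 + 7
17: 9731 = 17·572 + 7
19: 9731 = 19·512 + 3
23: 9731 = 23·423 + 2
29: 9731 = 29·335 + 16
31: 9731 = 31·313 + 28
37: 9731 = 37·263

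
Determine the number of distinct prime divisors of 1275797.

1275797 = 29^2 · 1517
1517 = 37 · 41
1275797 = 29^2 · 37 · 41, which has 3 distinct prime factors.

3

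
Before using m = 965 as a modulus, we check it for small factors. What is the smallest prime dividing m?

965 is odd.
Digit sum 20, not divisible by 3.
Ends in 5: divisible by 5.

5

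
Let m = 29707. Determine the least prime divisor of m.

29707 is odd.
Digit sum 25, not divisible by 3.
Ends in 7: not divisible by 5.
7: 29707 = 7·4243 + 6
11: 29707 = 11·2700 + 7
13: 29707 = 13·2285 + 2
17: 29707 = 17·1747 + 8
19: 29707 = 19·1563 + 10
23: 29707 = 23·1291 + 14
29: 29707 = 29·1024 + 11
31: 29707 = 31·958 + 9
37: 29707 = 37·802 + 33
41: 29707 = 41·724 + 23
43: 29707 = 43·690 + 37
47: 29707 = 47·632 + 3
53: 29707 = 53·560 + 27
59: 29707 = 59·503 + 30
61: 29707 = 61·487

61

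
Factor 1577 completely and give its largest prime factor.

1577 = 19 · 83
83 is prime.
So 1577 = 19 · 83; the largest prime factor is 83.

83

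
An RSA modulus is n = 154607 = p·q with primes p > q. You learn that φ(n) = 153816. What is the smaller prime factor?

φ(n) = (p−1)(q−1) = n − (p+q) + 1, so p + q = 154607 − 153816 + 1 = 792.
p and q are the roots of t² − 792t + 154607 = 0.
Discriminant: 792² − 4·154607 = 627264 − 618428 = 8836; √8836 = 94.
q = (792 − 94)/2 = 349, p = (792 + 94)/2 = 443.
Check: 349 · 443 = 154607.

349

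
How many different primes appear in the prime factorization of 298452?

6

298452 = 2^2 · 74613
74613 = 3 · 24871
24871 = 7 · 3553
3553 = 11 · 323
323 = 17 · 19
298452 = 2^2 · 3 · 7 · 11 · 17 · 19, which has 6 distinct prime factors.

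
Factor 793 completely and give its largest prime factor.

793 = 13 · 61
61 is prime.
So 793 = 13 · 61; the largest prime factor is 61.

61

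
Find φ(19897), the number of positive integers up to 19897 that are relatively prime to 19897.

19600

Factor: 19897 = 101 · 197.
φ(19897) = (101−1) · (197−1) = 100 · 196 = 19600.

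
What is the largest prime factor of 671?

61

671 = 11 · 61
61 is prime.
So 671 = 11 · 61; the largest prime factor is 61.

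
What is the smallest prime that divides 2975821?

2975821 is odd.
Digit sum 34, not divisible by 3.
Ends in 1: not divisible by 5.
7: 2975821 = 7·425117 + 2
11: 2975821 = 11·270529 + 2
13: 2975821 = 13·228909 + 4
17: 2975821 = 17·175048 + 5
19: 2975821 = 19·156622 + 3
23: 2975821 = 23·129383 + 12
29: 2975821 = 29·102614 + 15
31: 2975821 = 31·95994 + 7
37: 2975821 = 37·80427 + 22
41: 2975821 = 41·72581

41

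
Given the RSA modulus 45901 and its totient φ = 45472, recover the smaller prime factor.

197

φ(n) = (p−1)(q−1) = n − (p+q) + 1, so p + q = 45901 − 45472 + 1 = 430.
p and q are the roots of t² − 430t + 45901 = 0.
Discriminant: 430² − 4·45901 = 184900 − 183604 = 1296; √1296 = 36.
q = (430 − 36)/2 = 197, p = (430 + 36)/2 = 233.
Check: 197 · 233 = 45901.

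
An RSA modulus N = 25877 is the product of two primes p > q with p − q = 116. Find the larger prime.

Since p = q + 116, we have 25877 = q(q + 116), so q² + 116q − 25877 = 0.
Discriminant: 116² + 4·25877 = 13456 + 103508 = 116964; √116964 = 342.
q = (−116 + 342)/2 = 113, and p = q + 116 = 229.
Check: 113 · 229 = 25877.

229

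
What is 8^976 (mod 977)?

1

8^1 ≡ 8 (mod 977)
8^2 ≡ 8^2 = 64 ≡ 64 (mod 977)
8^4 ≡ 64^2 = 4096 ≡ 188 (mod 977)
8^8 ≡ 188^2 = 35344 ≡ 172 (mod 977)
8^16 ≡ 172^2 = 29584 ≡ 274 (mod 977)
8^32 ≡ 274^2 = 75076 ≡ 824 (mod 977)
8^64 ≡ 824^2 = 678976 ≡ 938 (mod 977)
8^128 ≡ 938^2 = 879844 ≡ 544 (mod 977)
8^256 ≡ 544^2 = 295936 ≡ 882 (mod 977)
8^512 ≡ 882^2 = 777924 ≡ 232 (mod 977)
976 = 512 + 256 + 128 + 64 + 16 in binary powers of 2.
So 8^976 ≡ 232 · 882 · 544 · 938 · 274 ≡ 1 (mod 977).
Since the result is 1, base 8 gives no evidence that 977 is composite.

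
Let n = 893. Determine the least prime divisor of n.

19

893 is odd.
Digit sum 20, not divisible by 3.
Ends in 3: not divisible by 5.
7: 893 = 7·127 + 4
11: 893 = 11·81 + 2
13: 893 = 13·68 + 9
17: 893 = 17·52 + 9
19: 893 = 19·47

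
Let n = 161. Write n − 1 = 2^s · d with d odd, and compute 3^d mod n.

161 − 1 = 160 = 2^5 · 5, so d = 5.
3^1 ≡ 3 (mod 161)
3^2 ≡ 3^2 = 9 ≡ 9 (mod 161)
3^4 ≡ 9^2 = 81 ≡ 81 (mod 161)
5 = 4 + 1 in binary powers of 2.
So 3^5 ≡ 81 · 3 ≡ 82 (mod 161).
Squaring chain: 82 → 123 → 156 → 25 → 142; never reaches −1, so base 3 is a Miller–Rabin witness that 161 is composite.

82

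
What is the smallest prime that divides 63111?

63111 is odd.
Digit sum 12, divisible by 3.

3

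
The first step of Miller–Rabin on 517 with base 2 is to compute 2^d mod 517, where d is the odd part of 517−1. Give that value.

28

517 − 1 = 516 = 2^2 · 129, so d = 129.
2^1 ≡ 2 (mod 517)
2^2 ≡ 2^2 = 4 ≡ 4 (mod 517)
2^4 ≡ 4^2 = 16 ≡ 16 (mod 517)
2^8 ≡ 16^2 = 256 ≡ 256 (mod 517)
2^16 ≡ 256^2 = 65536 ≡ 394 (mod 517)
2^32 ≡ 394^2 = 155236 ≡ 136 (mod 517)
2^64 ≡ 136^2 = 18496 ≡ 401 (mod 517)
2^128 ≡ 401^2 = 160801 ≡ 14 (mod 517)
129 = 128 + 1 in binary powers of 2.
So 2^129 ≡ 14 · 2 ≡ 28 (mod 517).
Squaring chain: 28 → 267; never reaches −1, so base 2 is a Miller–Rabin witness that 517 is composite.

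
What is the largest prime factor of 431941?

431941 = 61 · 7081
7081 = 73 · 97
97 is prime.
So 431941 = 61 · 73 · 97; the largest prime factor is 97.

97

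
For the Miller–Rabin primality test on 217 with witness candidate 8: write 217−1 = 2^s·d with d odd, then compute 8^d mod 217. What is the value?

64

217 − 1 = 216 = 2^3 · 27, so d = 27.
8^1 ≡ 8 (mod 217)
8^2 ≡ 8^2 = 64 ≡ 64 (mod 217)
8^4 ≡ 64^2 = 4096 ≡ 190 (mod 217)
8^8 ≡ 190^2 = 36100 ≡ 78 (mod 217)
8^16 ≡ 78^2 = 6084 ≡ 8 (mod 217)
27 = 16 + 8 + 2 + 1 in binary powers of 2.
So 8^27 ≡ 8 · 78 · 64 · 8 ≡ 64 (mod 217).
Squaring chain: 64 → 190 → 78; never reaches −1, so base 8 is a Miller–Rabin witness that 217 is composite.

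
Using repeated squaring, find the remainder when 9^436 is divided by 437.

9^1 ≡ 9 (mod 437)
9^2 ≡ 9^2 = 81 ≡ 81 (mod 437)
9^4 ≡ 81^2 = 6561 ≡ 6 (mod 437)
9^8 ≡ 6^2 = 36 ≡ 36 (mod 437)
9^16 ≡ 36^2 = 1296 ≡ 422 (mod 437)
9^32 ≡ 422^2 = 178084 ≡ 225 (mod 437)
9^64 ≡ 225^2 = 50625 ≡ 370 (mod 437)
9^128 ≡ 370^2 = 136900 ≡ 119 (mod 437)
9^256 ≡ 119^2 = 14161 ≡ 177 (mod 437)
436 = 256 + 128 + 32 + 16 + 4 in binary powers of 2.
So 9^436 ≡ 177 · 119 · 225 · 422 · 6 ≡ 234 (mod 437).
Since 234 ≠ 1, base 9 is a Fermat witness: 437 is composite.

234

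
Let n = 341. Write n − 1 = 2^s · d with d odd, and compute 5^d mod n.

341 − 1 = 340 = 2^2 · 85, so d = 85.
5^1 ≡ 5 (mod 341)
5^2 ≡ 5^2 = 25 ≡ 25 (mod 341)
5^4 ≡ 25^2 = 625 ≡ 284 (mod 341)
5^8 ≡ 284^2 = 80656 ≡ 180 (mod 341)
5^16 ≡ 180^2 = 32400 ≡ 5 (mod 341)
5^32 ≡ 5^2 = 25 ≡ 25 (mod 341)
5^64 ≡ 25^2 = 625 ≡ 284 (mod 341)
85 = 64 + 16 + 4 + 1 in binary powers of 2.
So 5^85 ≡ 284 · 5 · 284 · 5 ≡ 67 (mod 341).
Squaring chain: 67 → 56; never reaches −1, so base 5 is a Miller–Rabin witness that 341 is composite.

67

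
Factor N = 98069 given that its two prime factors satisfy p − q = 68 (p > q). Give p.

349

Since p = q + 68, we have 98069 = q(q + 68), so q² + 68q − 98069 = 0.
Discriminant: 68² + 4·98069 = 4624 + 392276 = 396900; √396900 = 630.
q = (−68 + 630)/2 = 281, and p = q + 68 = 349.
Check: 281 · 349 = 98069.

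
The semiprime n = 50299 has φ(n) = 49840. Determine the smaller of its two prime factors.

φ(n) = (p−1)(q−1) = n − (p+q) + 1, so p + q = 50299 − 49840 + 1 = 460.
p and q are the roots of t² − 460t + 50299 = 0.
Discriminant: 460² − 4·50299 = 211600 − 201196 = 10404; √10404 = 102.
q = (460 − 102)/2 = 179, p = (460 + 102)/2 = 281.
Check: 179 · 281 = 50299.

179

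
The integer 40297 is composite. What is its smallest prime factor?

59

40297 is odd.
Digit sum 22, not divisible by 3.
Ends in 7: not divisible by 5.
7: 40297 = 7·5756 + 5
11: 40297 = 11·3663 + 4
13: 40297 = 13·3099 + 10
17: 40297 = 17·2370 + 7
19: 40297 = 19·2120 + 17
23: 40297 = 23·1752 + 1
29: 40297 = 29·1389 + 16
31: 40297 = 31·1299 + 28
37: 40297 = 37·1089 + 4
41: 40297 = 41·982 + 35
43: 40297 = 43·937 + 6
47: 40297 = 47·857 + 18
53: 40297 = 53·760 + 17
59: 40297 = 59·683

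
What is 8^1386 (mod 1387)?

1

8^1 ≡ 8 (mod 1387)
8^2 ≡ 8^2 = 64 ≡ 64 (mod 1387)
8^4 ≡ 64^2 = 4096 ≡ 1322 (mod 1387)
8^8 ≡ 1322^2 = 1747684 ≡ 64 (mod 1387)
8^16 ≡ 64^2 = 4096 ≡ 1322 (mod 1387)
8^32 ≡ 1322^2 = 1747684 ≡ 64 (mod 1387)
8^64 ≡ 64^2 = 4096 ≡ 1322 (mod 1387)
8^128 ≡ 1322^2 = 1747684 ≡ 64 (mod 1387)
8^256 ≡ 64^2 = 4096 ≡ 1322 (mod 1387)
8^512 ≡ 1322^2 = 1747684 ≡ 64 (mod 1387)
8^1024 ≡ 64^2 = 4096 ≡ 1322 (mod 1387)
1386 = 1024 + 256 + 64 + 32 + 8 + 2 in binary powers of 2.
So 8^1386 ≡ 1322 · 1322 · 1322 · 64 · 64 · 64 ≡ 1 (mod 1387).
Since the result is 1, base 8 gives no evidence that 1387 is composite.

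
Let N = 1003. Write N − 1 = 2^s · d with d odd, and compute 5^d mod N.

1003 − 1 = 1002 = 2^1 · 501, so d = 501.
5^1 ≡ 5 (mod 1003)
5^2 ≡ 5^2 = 25 ≡ 25 (mod 1003)
5^4 ≡ 25^2 = 625 ≡ 625 (mod 1003)
5^8 ≡ 625^2 = 390625 ≡ 458 (mod 1003)
5^16 ≡ 458^2 = 209764 ≡ 137 (mod 1003)
5^32 ≡ 137^2 = 18769 ≡ 715 (mod 1003)
5^64 ≡ 715^2 = 511225 ≡ 698 (mod 1003)
5^128 ≡ 698^2 = 487204 ≡ 749 (mod 1003)
5^256 ≡ 749^2 = 561001 ≡ 324 (mod 1003)
501 = 256 + 128 + 64 + 32 + 16 + 4 + 1 in binary powers of 2.
So 5^501 ≡ 324 · 749 · 698 · 715 · 137 · 625 · 5 ≡ 694 (mod 1003).
Squaring chain: 694; never reaches −1, so base 5 is a Miller–Rabin witness that 1003 is composite.

694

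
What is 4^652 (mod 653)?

1

4^1 ≡ 4 (mod 653)
4^2 ≡ 4^2 = 16 ≡ 16 (mod 653)
4^4 ≡ 16^2 = 256 ≡ 256 (mod 653)
4^8 ≡ 256^2 = 65536 ≡ 236 (mod 653)
4^16 ≡ 236^2 = 55696 ≡ 191 (mod 653)
4^32 ≡ 191^2 = 36481 ≡ 566 (mod 653)
4^64 ≡ 566^2 = 320356 ≡ 386 (mod 653)
4^128 ≡ 386^2 = 148996 ≡ 112 (mod 653)
4^256 ≡ 112^2 = 12544 ≡ 137 (mod 653)
4^512 ≡ 137^2 = 18769 ≡ 485 (mod 653)
652 = 512 + 128 + 8 + 4 in binary powers of 2.
So 4^652 ≡ 485 · 112 · 236 · 256 ≡ 1 (mod 653).
Since the result is 1, base 4 gives no evidence that 653 is composite.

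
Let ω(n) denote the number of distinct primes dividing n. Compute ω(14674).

4

14674 = 2 · 7337
7337 = 11 · 667
667 = 23 · 29
14674 = 2 · 11 · 23 · 29, which has 4 distinct prime factors.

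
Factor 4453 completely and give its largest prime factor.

73

4453 = 61 · 73
73 is prime.
So 4453 = 61 · 73; the largest prime factor is 73.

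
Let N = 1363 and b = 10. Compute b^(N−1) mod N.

10^1 ≡ 10 (mod 1363)
10^2 ≡ 10^2 = 100 ≡ 100 (mod 1363)
10^4 ≡ 100^2 = 10000 ≡ 459 (mod 1363)
10^8 ≡ 459^2 = 210681 ≡ 779 (mod 1363)
10^16 ≡ 779^2 = 606841 ≡ 306 (mod 1363)
10^32 ≡ 306^2 = 93636 ≡ 952 (mod 1363)
10^64 ≡ 952^2 = 906304 ≡ 1272 (mod 1363)
10^128 ≡ 1272^2 = 1617984 ≡ 103 (mod 1363)
10^256 ≡ 103^2 = 10609 ≡ 1068 (mod 1363)
10^512 ≡ 1068^2 = 1140624 ≡ 1156 (mod 1363)
10^1024 ≡ 1156^2 = 1336336 ≡ 596 (mod 1363)
1362 = 1024 + 256 + 64 + 16 + 2 in binary powers of 2.
So 10^1362 ≡ 596 · 1068 · 1272 · 306 · 100 ≡ 63 (mod 1363).
Since 63 ≠ 1, base 10 is a Fermat witness: 1363 is composite.

63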